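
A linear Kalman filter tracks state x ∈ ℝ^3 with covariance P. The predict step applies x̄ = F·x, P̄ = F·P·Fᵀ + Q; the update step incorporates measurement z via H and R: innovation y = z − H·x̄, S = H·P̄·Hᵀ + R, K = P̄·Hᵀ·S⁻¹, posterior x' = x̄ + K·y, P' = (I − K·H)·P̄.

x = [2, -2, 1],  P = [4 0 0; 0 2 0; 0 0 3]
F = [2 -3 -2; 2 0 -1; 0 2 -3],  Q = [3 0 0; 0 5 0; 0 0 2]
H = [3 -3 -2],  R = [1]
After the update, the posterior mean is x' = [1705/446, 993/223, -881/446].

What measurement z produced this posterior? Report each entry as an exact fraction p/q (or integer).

x̄ = F·x = [8, 3, -7]
P̄ = F·P·Fᵀ + Q = [49 22 6; 22 24 9; 6 9 37]
S = H·P̄·Hᵀ + R = [446]
K = P̄·Hᵀ·S⁻¹ = [69/446; -12/223; -83/446]
x' − x̄ = [-1863/446, 324/223, 2241/446] = K·y
y = (KᵀK)⁻¹·Kᵀ·(x' − x̄) = [-27]
z = y + H·x̄ = [-27] + [29] = [2]

z = [2]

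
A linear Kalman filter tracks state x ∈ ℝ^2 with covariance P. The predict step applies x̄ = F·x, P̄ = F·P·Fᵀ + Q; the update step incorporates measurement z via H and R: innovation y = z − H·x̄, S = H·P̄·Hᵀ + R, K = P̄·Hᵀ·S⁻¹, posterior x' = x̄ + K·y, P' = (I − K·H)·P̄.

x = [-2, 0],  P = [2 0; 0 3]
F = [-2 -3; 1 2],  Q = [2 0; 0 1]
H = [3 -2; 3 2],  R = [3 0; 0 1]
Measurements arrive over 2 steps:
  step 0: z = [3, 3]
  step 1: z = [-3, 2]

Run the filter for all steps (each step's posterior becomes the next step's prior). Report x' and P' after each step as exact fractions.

step 0: x' = [11392/11271, -6/221], P' = [1247/11271 -18/221; -18/221 3/13]
step 1: x' = [-1867991/9576401, 11244150/9576401], P' = [1017273/9576401 -708150/9576401; -708150/9576401 2077134/9576401]

step 0: x̄ = F·x = [4, -2]
step 0: P̄ = F·P·Fᵀ + Q = [37 -22; -22 15]
step 0: y = z − H·x̄ = [-13, -5]
step 0: S = H·P̄·Hᵀ + R = [660 273; 273 130]
step 0: K = P̄·Hᵀ·S⁻¹ = [143/867 635/3757; -4/17 48/221]
step 0: x' = x̄ + K·y = [11392/11271, -6/221]
step 0: P' = (I − K·H)·P̄ = [1247/11271 -18/221; -18/221 3/13]
step 1: x̄ = F·x = [-1682/867, 10780/11271]
step 1: P̄ = F·P·Fᵀ + Q = [3071/867 -898/867; -898/867 19250/11271]
step 1: y = z − H·x̄ = [53345/11271, 66580/11271]
step 1: S = H·P̄·Hᵀ + R = [610208/11271 282307/11271; 282307/11271 307490/11271]
step 1: K = P̄·Hᵀ·S⁻¹ = [1489373/9576401 1635519/9576401; -2092906/9576401 2029818/9576401]
step 1: x' = x̄ + K·y = [-1867991/9576401, 11244150/9576401]
step 1: P' = (I − K·H)·P̄ = [1017273/9576401 -708150/9576401; -708150/9576401 2077134/9576401]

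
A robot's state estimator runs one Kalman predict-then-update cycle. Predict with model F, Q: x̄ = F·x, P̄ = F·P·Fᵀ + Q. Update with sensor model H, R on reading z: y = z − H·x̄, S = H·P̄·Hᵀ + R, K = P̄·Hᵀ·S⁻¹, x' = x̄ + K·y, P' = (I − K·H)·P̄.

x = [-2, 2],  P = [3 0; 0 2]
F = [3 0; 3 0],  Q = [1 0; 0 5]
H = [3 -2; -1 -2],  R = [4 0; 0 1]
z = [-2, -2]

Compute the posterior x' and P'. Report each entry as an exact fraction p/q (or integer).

x̄ = F·x = [-6, -6]
P̄ = F·P·Fᵀ + Q = [28 27; 27 32]
y = z − H·x̄ = [4, -20]
S = H·P̄·Hᵀ + R = [60 -64; -64 265]
K = P̄·Hᵀ·S⁻¹ = [1351/5902 -750/2951; -1319/11804 -1093/2951]
x' = x̄ + K·y = [-4/2951, 2835/2951]
P' = (I − K·H)·P̄ = [863/2951 -113/5902; -113/5902 2299/11804]

x' = [-4/2951, 2835/2951]
P' = [863/2951 -113/5902; -113/5902 2299/11804]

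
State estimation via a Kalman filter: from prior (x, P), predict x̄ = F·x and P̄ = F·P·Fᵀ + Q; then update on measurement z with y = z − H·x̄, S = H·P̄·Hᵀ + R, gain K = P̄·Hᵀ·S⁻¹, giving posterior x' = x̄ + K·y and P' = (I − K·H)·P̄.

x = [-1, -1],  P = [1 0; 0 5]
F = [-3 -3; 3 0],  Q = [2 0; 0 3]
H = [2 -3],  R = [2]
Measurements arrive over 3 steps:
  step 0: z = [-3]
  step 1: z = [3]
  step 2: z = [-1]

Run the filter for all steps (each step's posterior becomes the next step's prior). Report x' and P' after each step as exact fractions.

step 0: x' = [-342/221, -15/221], P' = [5431/442 1764/221; 1764/221 1194/221]
step 1: x' = [-1050000/1959337, -2665413/1959337], P' = [5649511/1959337 3425400/1959337; 3425400/1959337 2491518/1959337]
step 2: x' = [381493937/292843156, 87183495/73210789], P' = [5813288563/2049902092 125966088/73210789; 125966088/73210789 91918326/73210789]

step 0: x̄ = F·x = [6, -3]
step 0: P̄ = F·P·Fᵀ + Q = [56 -9; -9 12]
step 0: y = z − H·x̄ = [-24]
step 0: S = H·P̄·Hᵀ + R = [442]
step 0: K = P̄·Hᵀ·S⁻¹ = [139/442; -27/221]
step 0: x' = x̄ + K·y = [-342/221, -15/221]
step 0: P' = (I − K·H)·P̄ = [5431/442 1764/221; 1764/221 1194/221]
step 1: x̄ = F·x = [63/13, -1026/221]
step 1: P̄ = F·P·Fᵀ + Q = [7927/26 -4743/26; -4743/26 50205/442]
step 1: y = z − H·x̄ = [-4557/221]
step 1: S = H·P̄·Hᵀ + R = [1959337/442]
step 1: K = P̄·Hᵀ·S⁻¹ = [511411/1959337; -311877/1959337]
step 1: x' = x̄ + K·y = [-1050000/1959337, -2665413/1959337]
step 1: P' = (I − K·H)·P̄ = [5649511/1959337 3425400/1959337; 3425400/1959337 2491518/1959337]
step 2: x̄ = F·x = [11146239/1959337, -3150000/1959337]
step 2: P̄ = F·P·Fᵀ + Q = [138845135/1959337 -81674199/1959337; -81674199/1959337 56723610/1959337]
step 2: y = z − H·x̄ = [-33701815/1959337]
step 2: S = H·P̄·Hᵀ + R = [2049902092/1959337]
step 2: K = P̄·Hᵀ·S⁻¹ = [522712867/2049902092; -11911401/73210789]
step 2: x' = x̄ + K·y = [381493937/292843156, 87183495/73210789]
step 2: P' = (I − K·H)·P̄ = [5813288563/2049902092 125966088/73210789; 125966088/73210789 91918326/73210789]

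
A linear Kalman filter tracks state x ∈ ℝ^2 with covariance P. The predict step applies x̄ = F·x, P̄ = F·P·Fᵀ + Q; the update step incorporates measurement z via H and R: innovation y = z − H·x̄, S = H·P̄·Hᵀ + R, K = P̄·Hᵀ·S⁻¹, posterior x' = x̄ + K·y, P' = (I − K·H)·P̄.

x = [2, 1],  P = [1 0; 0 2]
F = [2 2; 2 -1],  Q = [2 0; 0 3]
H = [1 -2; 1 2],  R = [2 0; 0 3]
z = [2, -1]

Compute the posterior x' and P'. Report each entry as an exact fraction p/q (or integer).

x' = [283/284, -165/284]
P' = [651/568 63/568; 63/568 171/568]

x̄ = F·x = [6, 3]
P̄ = F·P·Fᵀ + Q = [14 0; 0 9]
y = z − H·x̄ = [2, -13]
S = H·P̄·Hᵀ + R = [52 -22; -22 53]
K = P̄·Hᵀ·S⁻¹ = [525/1136 259/568; -279/1136 135/568]
x' = x̄ + K·y = [283/284, -165/284]
P' = (I − K·H)·P̄ = [651/568 63/568; 63/568 171/568]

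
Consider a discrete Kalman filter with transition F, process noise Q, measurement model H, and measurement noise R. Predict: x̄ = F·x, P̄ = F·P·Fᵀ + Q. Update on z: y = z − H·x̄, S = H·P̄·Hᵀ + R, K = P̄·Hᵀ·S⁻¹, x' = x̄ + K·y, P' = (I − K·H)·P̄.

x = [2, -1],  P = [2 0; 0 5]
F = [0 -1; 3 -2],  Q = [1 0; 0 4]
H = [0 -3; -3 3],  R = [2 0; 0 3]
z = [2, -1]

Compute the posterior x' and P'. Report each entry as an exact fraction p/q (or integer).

x̄ = F·x = [1, 8]
P̄ = F·P·Fᵀ + Q = [6 10; 10 42]
y = z − H·x̄ = [26, -22]
S = H·P̄·Hᵀ + R = [380 -288; -288 255]
K = P̄·Hᵀ·S⁻¹ = [-699/2326 -340/1163; -747/2326 16/1163]
x' = x̄ + K·y = [-444/1163, -759/1163]
P' = (I − K·H)·P̄ = [573/1163 233/1163; 233/1163 249/1163]

x' = [-444/1163, -759/1163]
P' = [573/1163 233/1163; 233/1163 249/1163]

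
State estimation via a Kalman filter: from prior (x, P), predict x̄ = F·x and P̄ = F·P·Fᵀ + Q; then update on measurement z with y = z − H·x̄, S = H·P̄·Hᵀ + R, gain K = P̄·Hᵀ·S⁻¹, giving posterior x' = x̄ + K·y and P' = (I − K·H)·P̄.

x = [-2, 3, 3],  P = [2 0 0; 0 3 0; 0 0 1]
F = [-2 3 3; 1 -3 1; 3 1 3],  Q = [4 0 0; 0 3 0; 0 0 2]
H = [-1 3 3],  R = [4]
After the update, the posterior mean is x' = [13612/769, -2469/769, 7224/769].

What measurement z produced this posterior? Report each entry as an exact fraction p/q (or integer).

x̄ = F·x = [22, -8, 6]
P̄ = F·P·Fᵀ + Q = [48 -28 6; -28 33 0; 6 0 32]
S = H·P̄·Hᵀ + R = [769]
K = P̄·Hᵀ·S⁻¹ = [-114/769; 127/769; 90/769]
x' − x̄ = [-3306/769, 3683/769, 2610/769] = K·y
y = (KᵀK)⁻¹·Kᵀ·(x' − x̄) = [29]
z = y + H·x̄ = [29] + [-28] = [1]

z = [1]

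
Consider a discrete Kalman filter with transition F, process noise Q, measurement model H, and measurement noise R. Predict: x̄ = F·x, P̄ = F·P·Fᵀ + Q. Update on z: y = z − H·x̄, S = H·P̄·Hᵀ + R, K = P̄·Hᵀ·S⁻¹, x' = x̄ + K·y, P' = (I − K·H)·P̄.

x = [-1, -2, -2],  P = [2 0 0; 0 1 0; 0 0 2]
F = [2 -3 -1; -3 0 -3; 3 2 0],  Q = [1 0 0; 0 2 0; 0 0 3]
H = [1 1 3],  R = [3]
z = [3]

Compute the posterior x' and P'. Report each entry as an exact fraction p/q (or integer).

x̄ = F·x = [6, 9, -7]
P̄ = F·P·Fᵀ + Q = [20 -6 6; -6 38 -18; 6 -18 25]
y = z − H·x̄ = [9]
S = H·P̄·Hᵀ + R = [202]
K = P̄·Hᵀ·S⁻¹ = [16/101; -11/101; 63/202]
x' = x̄ + K·y = [750/101, 810/101, -847/202]
P' = (I − K·H)·P̄ = [1508/101 -254/101 -402/101; -254/101 3596/101 -1125/101; -402/101 -1125/101 1081/202]

x' = [750/101, 810/101, -847/202]
P' = [1508/101 -254/101 -402/101; -254/101 3596/101 -1125/101; -402/101 -1125/101 1081/202]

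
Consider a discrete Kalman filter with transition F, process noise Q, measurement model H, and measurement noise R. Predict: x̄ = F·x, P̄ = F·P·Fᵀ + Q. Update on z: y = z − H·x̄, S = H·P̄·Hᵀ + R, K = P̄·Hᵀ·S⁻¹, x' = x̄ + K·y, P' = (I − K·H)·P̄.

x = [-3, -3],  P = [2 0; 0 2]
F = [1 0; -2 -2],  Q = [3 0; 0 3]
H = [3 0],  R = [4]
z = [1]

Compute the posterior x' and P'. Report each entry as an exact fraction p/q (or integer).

x̄ = F·x = [-3, 12]
P̄ = F·P·Fᵀ + Q = [5 -4; -4 19]
y = z − H·x̄ = [10]
S = H·P̄·Hᵀ + R = [49]
K = P̄·Hᵀ·S⁻¹ = [15/49; -12/49]
x' = x̄ + K·y = [3/49, 468/49]
P' = (I − K·H)·P̄ = [20/49 -16/49; -16/49 787/49]

x' = [3/49, 468/49]
P' = [20/49 -16/49; -16/49 787/49]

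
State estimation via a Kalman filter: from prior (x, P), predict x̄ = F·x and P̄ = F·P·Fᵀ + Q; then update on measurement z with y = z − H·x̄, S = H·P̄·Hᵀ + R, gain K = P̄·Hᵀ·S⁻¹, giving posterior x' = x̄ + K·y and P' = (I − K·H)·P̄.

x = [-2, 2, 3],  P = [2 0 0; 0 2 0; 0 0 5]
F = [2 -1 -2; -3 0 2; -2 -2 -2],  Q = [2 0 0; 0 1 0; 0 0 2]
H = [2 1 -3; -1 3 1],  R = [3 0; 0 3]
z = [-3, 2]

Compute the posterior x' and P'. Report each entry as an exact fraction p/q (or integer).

x̄ = F·x = [-12, 12, -6]
P̄ = F·P·Fᵀ + Q = [32 -32 16; -32 39 -8; 16 -8 38]
y = z − H·x̄ = [-9, -40]
S = H·P̄·Hᵀ + R = [240 -77; -77 536]
K = P̄·Hᵀ·S⁻¹ = [-17200/122711 -28112/122711; 10321/122711 33763/122711; -48394/122711 -7410/122711]
x' = x̄ + K·y = [-193252/122711, 29123/122711, -4320/122711]
P' = (I − K·H)·P̄ = [503008/122711 19840/122711 359152/122711; 19840/122711 35467/122711 14728/122711; 359152/122711 14728/122711 292738/122711]

x' = [-193252/122711, 29123/122711, -4320/122711]
P' = [503008/122711 19840/122711 359152/122711; 19840/122711 35467/122711 14728/122711; 359152/122711 14728/122711 292738/122711]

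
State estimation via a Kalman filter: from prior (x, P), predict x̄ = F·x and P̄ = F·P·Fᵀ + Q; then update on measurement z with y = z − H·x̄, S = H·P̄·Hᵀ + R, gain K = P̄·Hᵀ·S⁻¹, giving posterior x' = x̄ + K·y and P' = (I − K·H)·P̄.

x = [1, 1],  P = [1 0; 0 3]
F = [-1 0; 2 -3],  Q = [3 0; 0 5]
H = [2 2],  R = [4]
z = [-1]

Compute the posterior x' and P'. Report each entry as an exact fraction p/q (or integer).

x' = [-34/37, 14/37]
P' = [144/37 -142/37; -142/37 176/37]

x̄ = F·x = [-1, -1]
P̄ = F·P·Fᵀ + Q = [4 -2; -2 36]
y = z − H·x̄ = [3]
S = H·P̄·Hᵀ + R = [148]
K = P̄·Hᵀ·S⁻¹ = [1/37; 17/37]
x' = x̄ + K·y = [-34/37, 14/37]
P' = (I − K·H)·P̄ = [144/37 -142/37; -142/37 176/37]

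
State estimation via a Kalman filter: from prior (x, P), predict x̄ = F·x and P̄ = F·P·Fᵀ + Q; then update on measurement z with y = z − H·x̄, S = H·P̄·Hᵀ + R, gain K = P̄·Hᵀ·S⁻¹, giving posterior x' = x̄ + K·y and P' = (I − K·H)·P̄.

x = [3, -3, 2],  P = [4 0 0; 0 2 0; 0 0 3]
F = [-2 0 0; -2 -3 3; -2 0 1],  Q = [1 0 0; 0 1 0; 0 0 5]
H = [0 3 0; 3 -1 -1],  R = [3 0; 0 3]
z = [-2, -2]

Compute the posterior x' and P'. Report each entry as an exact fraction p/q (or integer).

x' = [-38786/14137, -9277/14137, -70419/14137]
P' = [24886/14137 2341/14137 56042/14137; 2341/14137 4679/14137 2461/14137; 56042/14137 2461/14137 157451/14137]

x̄ = F·x = [-6, 9, -4]
P̄ = F·P·Fᵀ + Q = [17 16 16; 16 62 25; 16 25 24]
y = z − H·x̄ = [-29, 21]
S = H·P̄·Hᵀ + R = [561 -117; -117 100]
K = P̄·Hᵀ·S⁻¹ = [2341/14137 5425/14137; 4679/14137 -39/14137; 2461/14137 2738/14137]
x' = x̄ + K·y = [-38786/14137, -9277/14137, -70419/14137]
P' = (I − K·H)·P̄ = [24886/14137 2341/14137 56042/14137; 2341/14137 4679/14137 2461/14137; 56042/14137 2461/14137 157451/14137]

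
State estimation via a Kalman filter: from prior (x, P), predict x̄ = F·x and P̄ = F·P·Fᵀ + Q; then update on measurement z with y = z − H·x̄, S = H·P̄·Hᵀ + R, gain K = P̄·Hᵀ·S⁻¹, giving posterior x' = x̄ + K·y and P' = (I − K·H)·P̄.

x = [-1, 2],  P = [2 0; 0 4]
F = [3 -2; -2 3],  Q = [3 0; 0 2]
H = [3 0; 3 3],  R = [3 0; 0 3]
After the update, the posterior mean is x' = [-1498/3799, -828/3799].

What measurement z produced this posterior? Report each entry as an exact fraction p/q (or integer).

x̄ = F·x = [-7, 8]
P̄ = F·P·Fᵀ + Q = [37 -36; -36 46]
S = H·P̄·Hᵀ + R = [336 9; 9 102]
K = P̄·Hᵀ·S⁻¹ = [1255/3799 1/3799; -1254/3799 1228/3799]
x' − x̄ = [25095/3799, -31220/3799] = K·y
y = (KᵀK)⁻¹·Kᵀ·(x' − x̄) = [20, -5]
z = y + H·x̄ = [20, -5] + [-21, 3] = [-1, -2]

z = [-1, -2]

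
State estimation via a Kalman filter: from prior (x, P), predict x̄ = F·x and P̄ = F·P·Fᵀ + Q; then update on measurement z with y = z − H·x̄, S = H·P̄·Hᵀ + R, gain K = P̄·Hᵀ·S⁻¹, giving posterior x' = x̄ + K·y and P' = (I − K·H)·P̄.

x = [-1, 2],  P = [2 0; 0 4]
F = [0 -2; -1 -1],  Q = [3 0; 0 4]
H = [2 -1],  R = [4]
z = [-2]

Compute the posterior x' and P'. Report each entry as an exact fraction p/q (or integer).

x̄ = F·x = [-4, -1]
P̄ = F·P·Fᵀ + Q = [19 8; 8 10]
y = z − H·x̄ = [5]
S = H·P̄·Hᵀ + R = [58]
K = P̄·Hᵀ·S⁻¹ = [15/29; 3/29]
x' = x̄ + K·y = [-41/29, -14/29]
P' = (I − K·H)·P̄ = [101/29 142/29; 142/29 272/29]

x' = [-41/29, -14/29]
P' = [101/29 142/29; 142/29 272/29]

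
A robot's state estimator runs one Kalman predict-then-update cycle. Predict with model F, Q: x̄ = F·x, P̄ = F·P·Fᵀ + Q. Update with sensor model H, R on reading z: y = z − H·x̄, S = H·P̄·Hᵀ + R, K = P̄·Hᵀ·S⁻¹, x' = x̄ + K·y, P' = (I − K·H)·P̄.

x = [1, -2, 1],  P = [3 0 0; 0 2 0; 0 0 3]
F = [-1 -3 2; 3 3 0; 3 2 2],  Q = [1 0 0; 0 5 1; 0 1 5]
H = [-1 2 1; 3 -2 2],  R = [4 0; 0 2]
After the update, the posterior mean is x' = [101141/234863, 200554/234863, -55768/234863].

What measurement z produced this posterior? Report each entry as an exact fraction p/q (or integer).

x̄ = F·x = [7, -3, 1]
P̄ = F·P·Fᵀ + Q = [34 -27 -9; -27 50 40; -9 40 52]
S = H·P̄·Hᵀ + R = [576 -343; -343 612]
K = P̄·Hᵀ·S⁻¹ = [-12030/234863 46217/234863; 67561/234863 -895/234863; 85263/234863 46635/234863]
x' − x̄ = [-1542900/234863, 905143/234863, -290631/234863] = K·y
y = (KᵀK)⁻¹·Kᵀ·(x' − x̄) = [13, -30]
z = y + H·x̄ = [13, -30] + [-12, 29] = [1, -1]

z = [1, -1]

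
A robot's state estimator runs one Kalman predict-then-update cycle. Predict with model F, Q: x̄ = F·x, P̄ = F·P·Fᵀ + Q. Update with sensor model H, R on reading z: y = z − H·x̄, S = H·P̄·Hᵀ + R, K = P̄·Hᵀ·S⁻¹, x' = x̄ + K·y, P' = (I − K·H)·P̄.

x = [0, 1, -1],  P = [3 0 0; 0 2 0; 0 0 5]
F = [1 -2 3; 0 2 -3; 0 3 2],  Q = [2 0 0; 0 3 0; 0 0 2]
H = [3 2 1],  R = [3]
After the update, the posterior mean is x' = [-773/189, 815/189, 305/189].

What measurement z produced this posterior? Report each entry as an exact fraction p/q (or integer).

x̄ = F·x = [-5, 5, 1]
P̄ = F·P·Fᵀ + Q = [58 -53 18; -53 56 -18; 18 -18 40]
S = H·P̄·Hᵀ + R = [189]
K = P̄·Hᵀ·S⁻¹ = [86/189; -65/189; 58/189]
x' − x̄ = [172/189, -130/189, 116/189] = K·y
y = (KᵀK)⁻¹·Kᵀ·(x' − x̄) = [2]
z = y + H·x̄ = [2] + [-4] = [-2]

z = [-2]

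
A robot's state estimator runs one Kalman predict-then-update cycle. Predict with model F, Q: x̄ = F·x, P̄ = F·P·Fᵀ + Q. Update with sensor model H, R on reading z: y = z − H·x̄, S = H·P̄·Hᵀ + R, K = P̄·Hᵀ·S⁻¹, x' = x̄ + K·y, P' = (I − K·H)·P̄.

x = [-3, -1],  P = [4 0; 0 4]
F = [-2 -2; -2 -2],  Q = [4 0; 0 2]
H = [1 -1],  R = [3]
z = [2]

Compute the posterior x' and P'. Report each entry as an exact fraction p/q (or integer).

x̄ = F·x = [8, 8]
P̄ = F·P·Fᵀ + Q = [36 32; 32 34]
y = z − H·x̄ = [2]
S = H·P̄·Hᵀ + R = [9]
K = P̄·Hᵀ·S⁻¹ = [4/9; -2/9]
x' = x̄ + K·y = [80/9, 68/9]
P' = (I − K·H)·P̄ = [308/9 296/9; 296/9 302/9]

x' = [80/9, 68/9]
P' = [308/9 296/9; 296/9 302/9]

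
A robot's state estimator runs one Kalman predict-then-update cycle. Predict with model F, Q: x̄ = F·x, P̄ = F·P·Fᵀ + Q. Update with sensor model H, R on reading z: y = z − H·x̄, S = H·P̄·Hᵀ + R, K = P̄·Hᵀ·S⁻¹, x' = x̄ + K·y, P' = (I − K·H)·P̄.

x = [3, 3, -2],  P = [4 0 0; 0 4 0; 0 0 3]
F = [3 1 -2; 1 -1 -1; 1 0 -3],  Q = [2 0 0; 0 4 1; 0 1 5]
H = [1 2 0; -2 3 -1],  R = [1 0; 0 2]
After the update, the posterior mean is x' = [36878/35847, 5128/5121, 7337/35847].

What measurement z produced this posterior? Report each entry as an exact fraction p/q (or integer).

z = [3, 1]

x̄ = F·x = [16, 2, 9]
P̄ = F·P·Fᵀ + Q = [54 14 30; 14 15 14; 30 14 36]
S = H·P̄·Hᵀ + R = [171 -90; -90 257]
K = P̄·Hᵀ·S⁻¹ = [12434/35847 -1004/3983; 1654/5121 71/569; 10046/35847 -446/3983]
x' − x̄ = [-536674/35847, -5114/5121, -315286/35847] = K·y
y = (KᵀK)⁻¹·Kᵀ·(x' − x̄) = [-17, 36]
z = y + H·x̄ = [-17, 36] + [20, -35] = [3, 1]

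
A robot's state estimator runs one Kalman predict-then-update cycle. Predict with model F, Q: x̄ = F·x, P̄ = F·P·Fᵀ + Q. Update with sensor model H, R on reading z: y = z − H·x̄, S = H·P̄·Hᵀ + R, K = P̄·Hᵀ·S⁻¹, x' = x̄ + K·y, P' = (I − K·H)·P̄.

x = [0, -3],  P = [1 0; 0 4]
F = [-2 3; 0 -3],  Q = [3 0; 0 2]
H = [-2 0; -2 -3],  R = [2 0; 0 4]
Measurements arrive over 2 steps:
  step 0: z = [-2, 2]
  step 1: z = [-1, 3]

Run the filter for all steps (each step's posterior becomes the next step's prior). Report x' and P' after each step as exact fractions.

step 0: x̄ = F·x = [-9, 9]
step 0: P̄ = F·P·Fᵀ + Q = [43 -36; -36 38]
step 0: y = z − H·x̄ = [-20, 11]
step 0: S = H·P̄·Hᵀ + R = [174 -44; -44 86]
step 0: K = P̄·Hᵀ·S⁻¹ = [-1607/3257 11/3257; 1086/3257 -1035/3257]
step 0: x' = x̄ + K·y = [2948/3257, -3792/3257]
step 0: P' = (I − K·H)·P̄ = [1607/3257 -1086/3257; -1086/3257 2104/3257]
step 1: x̄ = F·x = [-17272/3257, 11376/3257]
step 1: P̄ = F·P·Fᵀ + Q = [48167/3257 -25452/3257; -25452/3257 25450/3257]
step 1: y = z − H·x̄ = [-37801/3257, 9355/3257]
step 1: S = H·P̄·Hᵀ + R = [199182/3257 39956/3257; 39956/3257 129322/3257]
step 1: K = P̄·Hᵀ·S⁻¹ = [-894985/1854631 -9989/1854631; 583338/1854631 -545157/1854631]
step 1: x' = x̄ + K·y = [523394/1854631, -1858281/1854631]
step 1: P' = (I − K·H)·P̄ = [894985/1854631 -583338/1854631; -583338/1854631 1115768/1854631]

step 0: x' = [2948/3257, -3792/3257], P' = [1607/3257 -1086/3257; -1086/3257 2104/3257]
step 1: x' = [523394/1854631, -1858281/1854631], P' = [894985/1854631 -583338/1854631; -583338/1854631 1115768/1854631]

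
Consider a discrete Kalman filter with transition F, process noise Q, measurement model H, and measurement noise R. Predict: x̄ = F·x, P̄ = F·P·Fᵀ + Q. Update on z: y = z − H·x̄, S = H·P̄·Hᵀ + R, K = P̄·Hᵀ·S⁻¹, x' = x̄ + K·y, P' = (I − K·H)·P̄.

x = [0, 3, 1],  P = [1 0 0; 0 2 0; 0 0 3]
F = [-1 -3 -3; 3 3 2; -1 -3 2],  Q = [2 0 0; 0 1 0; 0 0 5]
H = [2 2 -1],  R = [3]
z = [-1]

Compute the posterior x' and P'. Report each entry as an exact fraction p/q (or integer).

x̄ = F·x = [-12, 11, -7]
P̄ = F·P·Fᵀ + Q = [48 -39 1; -39 40 -9; 1 -9 36]
y = z − H·x̄ = [-6]
S = H·P̄·Hᵀ + R = [111]
K = P̄·Hᵀ·S⁻¹ = [17/111; 11/111; -52/111]
x' = x̄ + K·y = [-478/37, 385/37, -155/37]
P' = (I − K·H)·P̄ = [5039/111 -4516/111 995/111; -4516/111 4319/111 -427/111; 995/111 -427/111 1292/111]

x' = [-478/37, 385/37, -155/37]
P' = [5039/111 -4516/111 995/111; -4516/111 4319/111 -427/111; 995/111 -427/111 1292/111]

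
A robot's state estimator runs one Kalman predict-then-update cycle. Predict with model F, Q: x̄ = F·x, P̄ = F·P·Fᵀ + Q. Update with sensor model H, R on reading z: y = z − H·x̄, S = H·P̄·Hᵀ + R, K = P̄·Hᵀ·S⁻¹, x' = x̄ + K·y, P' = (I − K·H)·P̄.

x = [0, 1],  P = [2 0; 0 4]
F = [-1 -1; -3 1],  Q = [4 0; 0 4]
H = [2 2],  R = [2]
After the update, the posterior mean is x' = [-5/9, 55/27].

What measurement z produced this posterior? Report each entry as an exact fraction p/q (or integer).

x̄ = F·x = [-1, 1]
P̄ = F·P·Fᵀ + Q = [10 2; 2 26]
S = H·P̄·Hᵀ + R = [162]
K = P̄·Hᵀ·S⁻¹ = [4/27; 28/81]
x' − x̄ = [4/9, 28/27] = K·y
y = (KᵀK)⁻¹·Kᵀ·(x' − x̄) = [3]
z = y + H·x̄ = [3] + [0] = [3]

z = [3]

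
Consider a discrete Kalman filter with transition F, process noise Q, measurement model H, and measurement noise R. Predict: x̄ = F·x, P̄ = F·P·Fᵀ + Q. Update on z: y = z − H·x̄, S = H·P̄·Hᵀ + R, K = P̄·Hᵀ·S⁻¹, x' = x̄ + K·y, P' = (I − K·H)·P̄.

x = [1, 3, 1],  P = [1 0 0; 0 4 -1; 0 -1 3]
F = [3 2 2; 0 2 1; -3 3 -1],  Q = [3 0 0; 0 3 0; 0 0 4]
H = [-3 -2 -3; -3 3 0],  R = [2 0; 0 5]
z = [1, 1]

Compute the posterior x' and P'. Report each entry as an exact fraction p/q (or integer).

x' = [186227/234793, 233713/234793, -413260/234793]
P' = [817785/234793 704590/234793 -1271495/234793; 704590/234793 717930/234793 -1167190/234793; -1271495/234793 -1167190/234793 2075027/234793]

x̄ = F·x = [11, 7, 5]
P̄ = F·P·Fᵀ + Q = [32 16 5; 16 18 20; 5 20 58]
y = z − H·x̄ = [63, 13]
S = H·P̄·Hᵀ + R = [1406 -3; -3 167]
K = P̄·Hᵀ·S⁻¹ = [-24025/234793 -67917/234793; -24030/234793 8004/234793; -38108/234793 62583/234793]
x' = x̄ + K·y = [186227/234793, 233713/234793, -413260/234793]
P' = (I − K·H)·P̄ = [817785/234793 704590/234793 -1271495/234793; 704590/234793 717930/234793 -1167190/234793; -1271495/234793 -1167190/234793 2075027/234793]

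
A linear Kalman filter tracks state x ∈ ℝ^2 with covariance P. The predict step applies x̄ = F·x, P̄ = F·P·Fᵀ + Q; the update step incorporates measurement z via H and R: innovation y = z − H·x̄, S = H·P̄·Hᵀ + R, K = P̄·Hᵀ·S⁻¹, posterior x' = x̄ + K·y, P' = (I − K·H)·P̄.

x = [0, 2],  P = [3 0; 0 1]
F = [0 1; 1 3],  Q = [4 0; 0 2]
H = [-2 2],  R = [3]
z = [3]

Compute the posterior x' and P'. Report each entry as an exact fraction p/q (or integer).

x̄ = F·x = [2, 6]
P̄ = F·P·Fᵀ + Q = [5 3; 3 14]
y = z − H·x̄ = [-5]
S = H·P̄·Hᵀ + R = [55]
K = P̄·Hᵀ·S⁻¹ = [-4/55; 2/5]
x' = x̄ + K·y = [26/11, 4]
P' = (I − K·H)·P̄ = [259/55 23/5; 23/5 26/5]

x' = [26/11, 4]
P' = [259/55 23/5; 23/5 26/5]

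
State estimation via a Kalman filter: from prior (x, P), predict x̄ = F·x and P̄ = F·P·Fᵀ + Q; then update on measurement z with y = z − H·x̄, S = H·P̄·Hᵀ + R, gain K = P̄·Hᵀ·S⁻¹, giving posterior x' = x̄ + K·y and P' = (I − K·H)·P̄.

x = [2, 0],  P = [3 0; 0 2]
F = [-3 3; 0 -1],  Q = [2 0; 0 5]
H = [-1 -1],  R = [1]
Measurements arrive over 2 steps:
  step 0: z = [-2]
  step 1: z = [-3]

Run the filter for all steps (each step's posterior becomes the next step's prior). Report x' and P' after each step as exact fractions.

step 0: x' = [70/43, 8/43], P' = [340/43 -299/43; -299/43 300/43]
step 1: x' = [35407/8192, -5577/4096], P' = [70605/8192 -30587/4096; -30587/4096 14973/2048]

step 0: x̄ = F·x = [-6, 0]
step 0: P̄ = F·P·Fᵀ + Q = [47 -6; -6 7]
step 0: y = z − H·x̄ = [-8]
step 0: S = H·P̄·Hᵀ + R = [43]
step 0: K = P̄·Hᵀ·S⁻¹ = [-41/43; -1/43]
step 0: x' = x̄ + K·y = [70/43, 8/43]
step 0: P' = (I − K·H)·P̄ = [340/43 -299/43; -299/43 300/43]
step 1: x̄ = F·x = [-186/43, -8/43]
step 1: P̄ = F·P·Fᵀ + Q = [11228/43 -1797/43; -1797/43 515/43]
step 1: y = z − H·x̄ = [-323/43]
step 1: S = H·P̄·Hᵀ + R = [8192/43]
step 1: K = P̄·Hᵀ·S⁻¹ = [-9431/8192; 641/4096]
step 1: x' = x̄ + K·y = [35407/8192, -5577/4096]
step 1: P' = (I − K·H)·P̄ = [70605/8192 -30587/4096; -30587/4096 14973/2048]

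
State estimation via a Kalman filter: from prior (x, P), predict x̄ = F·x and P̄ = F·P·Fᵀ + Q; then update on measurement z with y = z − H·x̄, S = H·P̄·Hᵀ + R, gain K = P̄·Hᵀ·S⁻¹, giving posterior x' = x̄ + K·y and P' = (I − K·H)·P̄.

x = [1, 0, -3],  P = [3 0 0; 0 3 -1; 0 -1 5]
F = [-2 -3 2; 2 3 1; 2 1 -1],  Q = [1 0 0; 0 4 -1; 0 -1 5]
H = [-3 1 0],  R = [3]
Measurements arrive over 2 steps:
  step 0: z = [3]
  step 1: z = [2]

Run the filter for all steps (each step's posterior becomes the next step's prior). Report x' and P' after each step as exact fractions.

step 0: x̄ = F·x = [-8, -1, 5]
step 0: P̄ = F·P·Fᵀ + Q = [72 -32 -36; -32 42 17; -36 17 27]
step 0: y = z − H·x̄ = [-20]
step 0: S = H·P̄·Hᵀ + R = [885]
step 0: K = P̄·Hᵀ·S⁻¹ = [-248/885; 46/295; 25/177]
step 0: x' = x̄ + K·y = [-424/177, -243/59, 385/177]
step 0: P' = (I − K·H)·P̄ = [2216/885 1968/295 -172/177; 1968/295 6042/295 -147/59; -172/177 -147/59 1654/177]
step 1: x̄ = F·x = [3805/177, -2650/177, -654/59]
step 1: P̄ = F·P·Fᵀ + Q = [310151/885 -234641/885 -47733/295; -234641/885 237986/885 35243/295; -47733/295 35243/295 23717/295]
step 1: y = z − H·x̄ = [14419/177]
step 1: S = H·P̄·Hᵀ + R = [4439846/885]
step 1: K = P̄·Hᵀ·S⁻¹ = [-582547/2219923; 941909/4439846; 267663/2219923]
step 1: x' = x̄ + K·y = [265886/2219923, 10258723/4439846, -2802577/2219923]
step 1: P' = (I − K·H)·P̄ = [11061383/2219923 31436508/2219923 -6822823/2219923; 31436508/2219923 191444775/4439846 -19665480/2219923; -6822823/2219923 -19665480/2219923 16568111/2219923]

step 0: x' = [-424/177, -243/59, 385/177], P' = [2216/885 1968/295 -172/177; 1968/295 6042/295 -147/59; -172/177 -147/59 1654/177]
step 1: x' = [265886/2219923, 10258723/4439846, -2802577/2219923], P' = [11061383/2219923 31436508/2219923 -6822823/2219923; 31436508/2219923 191444775/4439846 -19665480/2219923; -6822823/2219923 -19665480/2219923 16568111/2219923]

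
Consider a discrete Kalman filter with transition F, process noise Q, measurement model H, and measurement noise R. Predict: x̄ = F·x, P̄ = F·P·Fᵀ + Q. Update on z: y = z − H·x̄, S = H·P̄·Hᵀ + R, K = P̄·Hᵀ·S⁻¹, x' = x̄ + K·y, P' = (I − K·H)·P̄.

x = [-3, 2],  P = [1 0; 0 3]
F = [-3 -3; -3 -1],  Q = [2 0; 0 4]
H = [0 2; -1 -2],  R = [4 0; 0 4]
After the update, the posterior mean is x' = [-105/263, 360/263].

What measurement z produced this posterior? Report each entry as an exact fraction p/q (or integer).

z = [1, -3]

x̄ = F·x = [3, 7]
P̄ = F·P·Fᵀ + Q = [38 18; 18 16]
S = H·P̄·Hᵀ + R = [68 -100; -100 178]
K = P̄·Hᵀ·S⁻¹ = [-124/263 -179/263; 87/263 -25/263]
x' − x̄ = [-894/263, -1481/263] = K·y
y = (KᵀK)⁻¹·Kᵀ·(x' − x̄) = [-13, 14]
z = y + H·x̄ = [-13, 14] + [14, -17] = [1, -3]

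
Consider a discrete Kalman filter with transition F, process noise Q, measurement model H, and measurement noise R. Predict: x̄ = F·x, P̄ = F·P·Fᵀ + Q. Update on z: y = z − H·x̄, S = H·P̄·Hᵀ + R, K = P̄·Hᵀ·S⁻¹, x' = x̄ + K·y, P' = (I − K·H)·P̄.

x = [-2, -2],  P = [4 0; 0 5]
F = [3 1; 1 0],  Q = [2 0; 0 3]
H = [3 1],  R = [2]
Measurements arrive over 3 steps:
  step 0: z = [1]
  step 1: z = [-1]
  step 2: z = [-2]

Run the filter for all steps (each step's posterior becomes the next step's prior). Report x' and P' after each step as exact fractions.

step 0: x̄ = F·x = [-8, -2]
step 0: P̄ = F·P·Fᵀ + Q = [43 12; 12 7]
step 0: y = z − H·x̄ = [27]
step 0: S = H·P̄·Hᵀ + R = [468]
step 0: K = P̄·Hᵀ·S⁻¹ = [47/156; 43/468]
step 0: x' = x̄ + K·y = [7/52, 25/52]
step 0: P' = (I − K·H)·P̄ = [27/52 -149/156; -149/156 1427/468]
step 1: x̄ = F·x = [23/26, 7/52]
step 1: P̄ = F·P·Fᵀ + Q = [467/117 47/78; 47/78 183/52]
step 1: y = z − H·x̄ = [-197/52]
step 1: S = H·P̄·Hᵀ + R = [2343/52]
step 1: K = P̄·Hᵀ·S⁻¹ = [218/781; 277/2343]
step 1: x' = x̄ + K·y = [-135/781, -734/2343]
step 1: P' = (I − K·H)·P̄ = [3380/7029 -2072/2343; -2072/2343 6770/2343]
step 2: x̄ = F·x = [-1949/2343, -135/781]
step 2: P̄ = F·P·Fᵀ + Q = [9164/2343 436/781; 436/781 24467/7029]
step 2: y = z − H·x̄ = [522/781]
step 2: S = H·P̄·Hᵀ + R = [309497/7029]
step 2: K = P̄·Hᵀ·S⁻¹ = [86400/309497; 36239/309497]
step 2: x' = x̄ + K·y = [-599113/928491, -29277/309497]
step 2: P' = (I − K·H)·P̄ = [445468/928491 -272668/309497; -272668/309497 890482/309497]

step 0: x' = [7/52, 25/52], P' = [27/52 -149/156; -149/156 1427/468]
step 1: x' = [-135/781, -734/2343], P' = [3380/7029 -2072/2343; -2072/2343 6770/2343]
step 2: x' = [-599113/928491, -29277/309497], P' = [445468/928491 -272668/309497; -272668/309497 890482/309497]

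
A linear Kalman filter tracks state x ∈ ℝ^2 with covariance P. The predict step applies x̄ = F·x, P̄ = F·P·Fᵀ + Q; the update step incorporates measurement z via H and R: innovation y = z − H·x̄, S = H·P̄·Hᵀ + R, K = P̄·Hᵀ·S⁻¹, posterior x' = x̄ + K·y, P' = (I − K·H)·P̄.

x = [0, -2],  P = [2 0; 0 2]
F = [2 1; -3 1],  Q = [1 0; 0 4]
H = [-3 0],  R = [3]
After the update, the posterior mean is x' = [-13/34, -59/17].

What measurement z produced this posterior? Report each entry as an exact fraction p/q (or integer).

z = [1]

x̄ = F·x = [-2, -2]
P̄ = F·P·Fᵀ + Q = [11 -10; -10 24]
S = H·P̄·Hᵀ + R = [102]
K = P̄·Hᵀ·S⁻¹ = [-11/34; 5/17]
x' − x̄ = [55/34, -25/17] = K·y
y = (KᵀK)⁻¹·Kᵀ·(x' − x̄) = [-5]
z = y + H·x̄ = [-5] + [6] = [1]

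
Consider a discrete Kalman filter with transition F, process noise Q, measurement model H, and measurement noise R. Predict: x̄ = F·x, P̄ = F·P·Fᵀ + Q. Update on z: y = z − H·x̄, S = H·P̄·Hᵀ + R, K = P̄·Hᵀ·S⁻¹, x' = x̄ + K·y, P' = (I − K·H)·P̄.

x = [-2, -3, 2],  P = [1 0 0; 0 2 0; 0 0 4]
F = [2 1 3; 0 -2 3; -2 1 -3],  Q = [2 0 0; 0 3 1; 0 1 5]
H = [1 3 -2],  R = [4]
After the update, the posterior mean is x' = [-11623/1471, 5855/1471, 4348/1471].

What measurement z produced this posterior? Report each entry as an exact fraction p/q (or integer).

z = [-2]

x̄ = F·x = [-1, 12, -5]
P̄ = F·P·Fᵀ + Q = [44 32 -38; 32 47 -39; -38 -39 47]
S = H·P̄·Hᵀ + R = [1471]
K = P̄·Hᵀ·S⁻¹ = [216/1471; 251/1471; -249/1471]
x' − x̄ = [-10152/1471, -11797/1471, 11703/1471] = K·y
y = (KᵀK)⁻¹·Kᵀ·(x' − x̄) = [-47]
z = y + H·x̄ = [-47] + [45] = [-2]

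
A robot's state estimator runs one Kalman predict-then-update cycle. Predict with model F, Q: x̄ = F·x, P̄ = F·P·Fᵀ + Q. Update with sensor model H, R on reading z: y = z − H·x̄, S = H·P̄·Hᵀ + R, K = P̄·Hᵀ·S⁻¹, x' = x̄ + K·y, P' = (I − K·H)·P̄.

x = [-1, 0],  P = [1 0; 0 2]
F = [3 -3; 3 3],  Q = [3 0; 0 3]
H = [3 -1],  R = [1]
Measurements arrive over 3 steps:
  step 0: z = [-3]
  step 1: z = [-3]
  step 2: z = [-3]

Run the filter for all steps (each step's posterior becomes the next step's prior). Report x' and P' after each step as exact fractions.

step 0: x' = [-768/355, -1236/355], P' = [849/355 2448/355; 2448/355 7401/355]
step 1: x' = [-1871343/754801, -3360915/754801], P' = [745302/754801 2083185/754801; 2083185/754801 6545838/754801]
step 2: x' = [-371190843/138570347, -704134953/138570347], P' = [662254626/692851735 368679411/138570347; 368679411/138570347 1158437526/138570347]

step 0: x̄ = F·x = [-3, -3]
step 0: P̄ = F·P·Fᵀ + Q = [30 -9; -9 30]
step 0: y = z − H·x̄ = [3]
step 0: S = H·P̄·Hᵀ + R = [355]
step 0: K = P̄·Hᵀ·S⁻¹ = [99/355; -57/355]
step 0: x' = x̄ + K·y = [-768/355, -1236/355]
step 0: P' = (I − K·H)·P̄ = [849/355 2448/355; 2448/355 7401/355]
step 1: x̄ = F·x = [1404/355, -6012/355]
step 1: P̄ = F·P·Fᵀ + Q = [31251/355 -58968/355; -58968/355 119379/355]
step 1: y = z − H·x̄ = [-159/5]
step 1: S = H·P̄·Hᵀ + R = [10631/5]
step 1: K = P̄·Hᵀ·S⁻¹ = [2151/10631; -4173/10631]
step 1: x' = x̄ + K·y = [-1871343/754801, -3360915/754801]
step 1: P' = (I − K·H)·P̄ = [745302/754801 2083185/754801; 2083185/754801 6545838/754801]
step 2: x̄ = F·x = [4468716/754801, -15696774/754801]
step 2: P̄ = F·P·Fᵀ + Q = [30387333/754801 -52204824/754801; -52204824/754801 105381993/754801]
step 2: y = z − H·x̄ = [-31367325/754801]
step 2: S = H·P̄·Hᵀ + R = [692851735/754801]
step 2: K = P̄·Hᵀ·S⁻¹ = [143366823/692851735; -52399293/138570347]
step 2: x' = x̄ + K·y = [-371190843/138570347, -704134953/138570347]
step 2: P' = (I − K·H)·P̄ = [662254626/692851735 368679411/138570347; 368679411/138570347 1158437526/138570347]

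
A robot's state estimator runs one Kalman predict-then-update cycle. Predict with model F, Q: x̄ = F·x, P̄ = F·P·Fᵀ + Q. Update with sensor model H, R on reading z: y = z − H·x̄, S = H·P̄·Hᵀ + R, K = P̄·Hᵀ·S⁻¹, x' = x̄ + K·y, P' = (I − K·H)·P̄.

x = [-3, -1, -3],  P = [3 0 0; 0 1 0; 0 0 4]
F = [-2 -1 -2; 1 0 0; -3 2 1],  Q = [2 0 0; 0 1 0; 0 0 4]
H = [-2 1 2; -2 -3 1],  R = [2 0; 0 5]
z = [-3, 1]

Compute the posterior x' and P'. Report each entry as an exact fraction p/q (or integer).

x̄ = F·x = [13, -3, 4]
P̄ = F·P·Fᵀ + Q = [31 -6 8; -6 4 -9; 8 -9 39]
y = z − H·x̄ = [18, 14]
S = H·P̄·Hᵀ + R = [210 163; 163 154]
K = P̄·Hᵀ·S⁻¹ = [-2140/5771 916/5771; 1159/5771 -1564/5771; 12/5771 1861/5771]
x' = x̄ + K·y = [49327/5771, -18347/5771, 49354/5771]
P' = (I − K·H)·P̄ = [100597/5771 -30662/5771 113788/5771; -30662/5771 11326/5771 -35166/5771; 113788/5771 -35166/5771 131383/5771]

x' = [49327/5771, -18347/5771, 49354/5771]
P' = [100597/5771 -30662/5771 113788/5771; -30662/5771 11326/5771 -35166/5771; 113788/5771 -35166/5771 131383/5771]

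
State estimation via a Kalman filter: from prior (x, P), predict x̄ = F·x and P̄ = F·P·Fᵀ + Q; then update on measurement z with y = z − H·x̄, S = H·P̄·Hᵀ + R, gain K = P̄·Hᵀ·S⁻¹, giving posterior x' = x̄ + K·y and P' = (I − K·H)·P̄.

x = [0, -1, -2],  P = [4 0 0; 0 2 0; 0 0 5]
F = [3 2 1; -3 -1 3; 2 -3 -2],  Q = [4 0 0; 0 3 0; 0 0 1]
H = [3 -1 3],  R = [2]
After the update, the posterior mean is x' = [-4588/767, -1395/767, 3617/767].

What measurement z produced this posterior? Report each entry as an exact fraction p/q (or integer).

z = [-2]

x̄ = F·x = [-4, -5, 7]
P̄ = F·P·Fᵀ + Q = [53 -25 2; -25 86 -48; 2 -48 55]
S = H·P̄·Hᵀ + R = [1534]
K = P̄·Hᵀ·S⁻¹ = [95/767; -305/1534; 219/1534]
x' − x̄ = [-1520/767, 2440/767, -1752/767] = K·y
y = (KᵀK)⁻¹·Kᵀ·(x' − x̄) = [-16]
z = y + H·x̄ = [-16] + [14] = [-2]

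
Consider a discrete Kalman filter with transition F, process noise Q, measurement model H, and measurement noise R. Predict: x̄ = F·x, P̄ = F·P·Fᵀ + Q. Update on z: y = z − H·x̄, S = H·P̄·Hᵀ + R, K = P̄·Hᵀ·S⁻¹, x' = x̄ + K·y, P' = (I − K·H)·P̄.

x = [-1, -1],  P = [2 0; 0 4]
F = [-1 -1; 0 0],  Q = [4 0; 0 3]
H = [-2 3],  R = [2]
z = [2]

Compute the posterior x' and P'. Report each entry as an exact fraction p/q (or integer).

x' = [6/23, 18/23]
P' = [290/69 60/23; 60/23 42/23]

x̄ = F·x = [2, 0]
P̄ = F·P·Fᵀ + Q = [10 0; 0 3]
y = z − H·x̄ = [6]
S = H·P̄·Hᵀ + R = [69]
K = P̄·Hᵀ·S⁻¹ = [-20/69; 3/23]
x' = x̄ + K·y = [6/23, 18/23]
P' = (I − K·H)·P̄ = [290/69 60/23; 60/23 42/23]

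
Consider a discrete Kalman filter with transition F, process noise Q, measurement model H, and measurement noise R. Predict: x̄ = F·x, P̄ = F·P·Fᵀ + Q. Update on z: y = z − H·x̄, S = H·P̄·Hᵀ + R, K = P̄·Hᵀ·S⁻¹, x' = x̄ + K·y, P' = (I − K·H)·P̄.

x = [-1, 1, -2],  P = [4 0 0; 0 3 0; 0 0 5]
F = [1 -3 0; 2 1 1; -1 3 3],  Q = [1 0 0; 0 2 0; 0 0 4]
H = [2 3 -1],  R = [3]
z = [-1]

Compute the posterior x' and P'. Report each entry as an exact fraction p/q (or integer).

x̄ = F·x = [-4, -3, -2]
P̄ = F·P·Fᵀ + Q = [32 -1 -31; -1 26 16; -31 16 80]
y = z − H·x̄ = [14]
S = H·P̄·Hᵀ + R = [461]
K = P̄·Hᵀ·S⁻¹ = [92/461; 60/461; -94/461]
x' = x̄ + K·y = [-556/461, -543/461, -2238/461]
P' = (I − K·H)·P̄ = [6288/461 -5981/461 -5643/461; -5981/461 8386/461 13016/461; -5643/461 13016/461 28044/461]

x' = [-556/461, -543/461, -2238/461]
P' = [6288/461 -5981/461 -5643/461; -5981/461 8386/461 13016/461; -5643/461 13016/461 28044/461]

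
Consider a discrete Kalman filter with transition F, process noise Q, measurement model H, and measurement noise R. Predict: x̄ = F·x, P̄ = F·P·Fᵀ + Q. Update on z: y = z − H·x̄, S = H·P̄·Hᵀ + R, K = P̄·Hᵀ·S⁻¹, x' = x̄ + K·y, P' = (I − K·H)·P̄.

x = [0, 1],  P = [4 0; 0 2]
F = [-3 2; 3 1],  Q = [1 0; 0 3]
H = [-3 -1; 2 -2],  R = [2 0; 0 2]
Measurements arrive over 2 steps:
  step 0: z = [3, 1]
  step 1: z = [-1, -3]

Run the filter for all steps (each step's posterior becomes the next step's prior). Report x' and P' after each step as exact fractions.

step 0: x' = [-3973/6782, -7001/6782], P' = [4195/27128 757/27128; 757/27128 10755/27128]
step 1: x' = [-3022324/17479383, 359651/342733], P' = [2610193/17479383 8913/342733; 8913/342733 128265/342733]

step 0: x̄ = F·x = [2, 1]
step 0: P̄ = F·P·Fᵀ + Q = [45 -32; -32 41]
step 0: y = z − H·x̄ = [10, -1]
step 0: S = H·P̄·Hᵀ + R = [256 -316; -316 602]
step 0: K = P̄·Hᵀ·S⁻¹ = [-6671/27128 1719/13564; -6513/27128 -4999/13564]
step 0: x' = x̄ + K·y = [-3973/6782, -7001/6782]
step 0: P' = (I − K·H)·P̄ = [4195/27128 757/27128; 757/27128 10755/27128]
step 1: x̄ = F·x = [-2083/6782, -9460/3391]
step 1: P̄ = F·P·Fᵀ + Q = [98819/27128 -6987/13564; -6987/13564 33609/6782]
step 1: y = z − H·x̄ = [-31951/6782, -27010/3391]
step 1: S = H·P̄·Hᵀ + R = [994219/27128 -189969/13564; -189969/13564 274767/6782]
step 1: K = P̄·Hᵀ·S⁻¹ = [-1380857/5826461 2155630/17479383; -77502/342733 -119352/342733]
step 1: x' = x̄ + K·y = [-3022324/17479383, 359651/342733]
step 1: P' = (I − K·H)·P̄ = [2610193/17479383 8913/342733; 8913/342733 128265/342733]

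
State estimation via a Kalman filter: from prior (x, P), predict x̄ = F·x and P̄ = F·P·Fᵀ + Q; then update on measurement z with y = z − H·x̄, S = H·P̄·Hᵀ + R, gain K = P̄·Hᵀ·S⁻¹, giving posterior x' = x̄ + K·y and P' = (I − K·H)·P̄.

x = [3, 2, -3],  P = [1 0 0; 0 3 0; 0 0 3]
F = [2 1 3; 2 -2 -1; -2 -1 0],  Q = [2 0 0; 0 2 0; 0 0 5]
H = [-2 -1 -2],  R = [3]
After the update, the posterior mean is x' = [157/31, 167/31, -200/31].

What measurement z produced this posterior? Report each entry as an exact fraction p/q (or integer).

z = [-3]

x̄ = F·x = [-1, 5, -8]
P̄ = F·P·Fᵀ + Q = [36 -11 -7; -11 21 2; -7 2 12]
S = H·P̄·Hᵀ + R = [124]
K = P̄·Hᵀ·S⁻¹ = [-47/124; -3/124; -3/31]
x' − x̄ = [188/31, 12/31, 48/31] = K·y
y = (KᵀK)⁻¹·Kᵀ·(x' − x̄) = [-16]
z = y + H·x̄ = [-16] + [13] = [-3]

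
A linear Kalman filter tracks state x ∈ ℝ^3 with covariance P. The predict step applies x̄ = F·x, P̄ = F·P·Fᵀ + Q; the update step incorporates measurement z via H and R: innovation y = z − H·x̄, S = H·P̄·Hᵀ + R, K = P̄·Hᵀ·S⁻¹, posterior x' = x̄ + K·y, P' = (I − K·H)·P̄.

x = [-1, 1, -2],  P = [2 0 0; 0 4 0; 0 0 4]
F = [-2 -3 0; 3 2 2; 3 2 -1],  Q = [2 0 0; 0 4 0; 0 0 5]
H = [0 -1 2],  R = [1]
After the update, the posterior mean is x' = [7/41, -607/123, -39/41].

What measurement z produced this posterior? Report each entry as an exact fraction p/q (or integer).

z = [3]

x̄ = F·x = [-1, -5, 1]
P̄ = F·P·Fᵀ + Q = [46 -36 -36; -36 54 26; -36 26 43]
S = H·P̄·Hᵀ + R = [123]
K = P̄·Hᵀ·S⁻¹ = [-12/41; -2/123; 20/41]
x' − x̄ = [48/41, 8/123, -80/41] = K·y
y = (KᵀK)⁻¹·Kᵀ·(x' − x̄) = [-4]
z = y + H·x̄ = [-4] + [7] = [3]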